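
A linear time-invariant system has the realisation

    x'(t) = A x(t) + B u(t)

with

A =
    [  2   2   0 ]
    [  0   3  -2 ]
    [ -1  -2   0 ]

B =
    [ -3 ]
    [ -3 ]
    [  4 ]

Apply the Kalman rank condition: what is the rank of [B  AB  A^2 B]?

AB = [[-12], [-17], [9]]
A^2B = [[-58], [-69], [46]]
Controllability matrix C = [B  AB  A^2B] = [[-3, -12, -58], [-3, -17, -69], [4, 9, 46]]
det(C) = (-3)·((-17)·46 - (-69)·9) - (-12)·((-3)·46 - (-69)·4) + (-58)·((-3)·9 - (-17)·4) = (-3)·(-161) - (-12)·138 + (-58)·41 = -239 ≠ 0, so rank(C) = 3.
rank(C) = 3 = n, so the pair (A, B) is completely controllable.

3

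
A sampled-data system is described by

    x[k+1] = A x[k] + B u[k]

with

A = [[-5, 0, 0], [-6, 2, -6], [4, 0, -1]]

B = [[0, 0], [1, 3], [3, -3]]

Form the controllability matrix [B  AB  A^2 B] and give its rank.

AB = [[0, 0], [-16, 24], [-3, 3]]
A^2B = [[0, 0], [-14, 30], [3, -3]]
Controllability matrix C = [B  AB  A^2B] = [[0, 0, 0, 0, 0, 0], [1, 3, -16, 24, -14, 30], [3, -3, -3, 3, 3, -3]]
Row 1 of C is identically zero, so rank(C) ≤ 2.
The 2×2 minor from rows 2, 3, columns 1, 2 is 1·(-3) - 3·3 = -3 - 9 = -12 ≠ 0, so rank(C) = 2.
rank(C) = 2 < n = 3, so the pair (A, B) is not completely controllable.

2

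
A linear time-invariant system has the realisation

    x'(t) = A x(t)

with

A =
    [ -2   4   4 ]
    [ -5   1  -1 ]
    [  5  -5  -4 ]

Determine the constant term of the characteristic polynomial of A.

2

Expand det(sI - A) for the 3×3 matrix.
p(s) = s^3 + 5s^2 - 3s + 2.
(Check: constant term = det(-A) = (-1)^3 det A = 2; coefficient of s^2 = -tr A = 5.)
The constant term is 2.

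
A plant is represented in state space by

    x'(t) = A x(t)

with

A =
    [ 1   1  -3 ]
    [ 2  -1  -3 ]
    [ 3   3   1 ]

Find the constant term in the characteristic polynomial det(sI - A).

Expand det(sI - A) for the 3×3 matrix.
p(s) = s^3 - s^2 + 15s + 30.
(Check: constant term = det(-A) = (-1)^3 det A = 30; coefficient of s^2 = -tr A = -1.)
The constant term is 30.

30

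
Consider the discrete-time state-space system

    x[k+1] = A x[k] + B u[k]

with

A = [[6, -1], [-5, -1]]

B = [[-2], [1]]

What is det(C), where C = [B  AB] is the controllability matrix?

-5

AB = [[-13], [9]]
Controllability matrix C = [B  AB] = [[-2, -13], [1, 9]]
det(C) = (-2)·9 - (-13)·1 = -18 - (-13) = -5
Since det(C) ≠ 0, rank(C) = 2 and the system is completely controllable.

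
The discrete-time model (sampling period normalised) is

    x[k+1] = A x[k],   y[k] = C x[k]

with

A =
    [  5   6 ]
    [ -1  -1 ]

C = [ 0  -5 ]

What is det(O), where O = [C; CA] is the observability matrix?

CA = [[5, 5]]
Observability matrix O = [C; CA] = [[0, -5], [5, 5]]
det(O) = 0·5 - (-5)·5 = 0 - (-25) = 25
Since det(O) ≠ 0, rank(O) = 2 and the system is completely observable.

25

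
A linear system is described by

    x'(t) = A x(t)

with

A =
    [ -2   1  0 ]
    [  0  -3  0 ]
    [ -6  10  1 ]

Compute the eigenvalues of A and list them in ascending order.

-3, -2, 1

det(sI - A) = s^3 - (tr A)s^2 + (M11 + M22 + M33)s - det A, where Mii is the 2×2 principal minor of A obtained by deleting row i and column i.
tr A = (-2) + (-3) + 1 = -4; M11 = (-3)·1 - 0·10 = -3 - 0 = -3; M22 = (-2)·1 - 0·(-6) = -2 - 0 = -2; M33 = (-2)·(-3) - 1·0 = 6 - 0 = 6; sum of minors = 1.
det A = (-2)·((-3)·1 - 0·10) - 1·(0·1 - 0·(-6)) + 0·(0·10 - (-3)·(-6)) = (-2)·(-3) - 1·0 + 0·(-18) = 6.
So p(s) = det(sI - A) = s^3 + 4s^2 + s - 6.
Rational-root test: any integer root divides -6. Testing small divisors, s = 1 works: p(1) = 1 + 4 + 1 + (-6) = 0, so (s - 1) is a factor.
Dividing, p(s) = (s - 1)(s^2 + 5s + 6).
Factor s^2 + 5s + 6: two numbers with sum -5 and product 6 are -2 and -3, so s^2 + 5s + 6 = (s + 2)(s + 3).
Hence p(s) = (s - 1) (s + 2) (s + 3), with roots -3, -2, 1.
At least one eigenvalue has non-negative real part, so the system is not asymptotically stable.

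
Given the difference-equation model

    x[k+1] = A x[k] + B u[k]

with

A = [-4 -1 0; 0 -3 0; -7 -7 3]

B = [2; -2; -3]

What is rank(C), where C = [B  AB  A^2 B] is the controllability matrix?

2

AB = [[-6], [6], [-9]]
A^2B = [[18], [-18], [-27]]
Controllability matrix C = [B  AB  A^2B] = [[2, -6, 18], [-2, 6, -18], [-3, -9, -27]]
The rows r1, r2, r3 of C are linearly dependent: r1 + r2 = 0 (check each entry), so rank(C) ≤ 2.
The 2×2 minor from rows 1, 3, columns 1, 2 is 2·(-9) - (-6)·(-3) = -18 - 18 = -36 ≠ 0, so rank(C) = 2.
rank(C) = 2 < n = 3, so the pair (A, B) is not completely controllable.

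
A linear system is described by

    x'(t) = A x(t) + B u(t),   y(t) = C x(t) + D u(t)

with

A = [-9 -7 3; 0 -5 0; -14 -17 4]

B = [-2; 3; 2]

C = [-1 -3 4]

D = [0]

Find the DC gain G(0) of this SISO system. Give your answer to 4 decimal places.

6.8333

G(0) = C(-A)^{-1}B + D = -C A^{-1} B + D.
det A = -30, so A^{-1} = (1/-30)·adj(A) = [[2/3, 23/30, -1/2], [0, -1/5, 0], [7/3, 11/6, -3/2]]
A^{-1} B = [-1/30, -3/5, -13/6]^T
C A^{-1} B = -41/6
G(0) = D - C A^{-1} B = 0 - (-41/6) = 41/6 ≈ 6.8333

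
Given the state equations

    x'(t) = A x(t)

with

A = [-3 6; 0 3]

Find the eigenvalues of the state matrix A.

det(sI - A) = s^2 - (tr A)s + det A, with tr A = (-3) + 3 = 0 and det A = (-3)·3 - 6·0 = -9 - 0 = -9.
So p(s) = det(sI - A) = s^2 - 9.
Factor s^2 - 9: two numbers with sum 0 and product -9 are 3 and -3, so s^2 - 9 = (s - 3)(s + 3).
Hence p(s) = (s - 3) (s + 3), with roots -3, 3.
At least one eigenvalue has non-negative real part, so the system is not asymptotically stable.

-3, 3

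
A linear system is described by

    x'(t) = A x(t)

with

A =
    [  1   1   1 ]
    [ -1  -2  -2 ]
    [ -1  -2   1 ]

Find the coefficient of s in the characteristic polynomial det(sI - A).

Expand det(sI - A) for the 3×3 matrix.
p(s) = s^3 - 5s + 3.
(Check: constant term = det(-A) = (-1)^3 det A = 3; coefficient of s^2 = -tr A = 0.)
The coefficient of s is -5.

-5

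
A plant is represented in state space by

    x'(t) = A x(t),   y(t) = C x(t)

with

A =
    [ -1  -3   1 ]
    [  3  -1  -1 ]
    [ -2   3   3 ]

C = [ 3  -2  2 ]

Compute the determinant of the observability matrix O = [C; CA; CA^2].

CA = [[-13, -1, 11]]
CA^2 = [[-12, 73, 21]]
Observability matrix O = [C; CA; CA^2] = [[3, -2, 2], [-13, -1, 11], [-12, 73, 21]]
Expanding along the first row, det(O) = 3·((-1)·21 - 11·73) - (-2)·((-13)·21 - 11·(-12)) + 2·((-13)·73 - (-1)·(-12)) = 3·(-824) - (-2)·(-141) + 2·(-961) = -4676
Since det(O) ≠ 0, rank(O) = 3 and the system is completely observable.

-4676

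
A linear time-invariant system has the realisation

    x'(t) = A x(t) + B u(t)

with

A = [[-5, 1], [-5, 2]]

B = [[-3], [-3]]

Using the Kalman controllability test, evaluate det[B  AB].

9

AB = [[12], [9]]
Controllability matrix C = [B  AB] = [[-3, 12], [-3, 9]]
det(C) = (-3)·9 - 12·(-3) = -27 - (-36) = 9
Since det(C) ≠ 0, rank(C) = 2 and the system is completely controllable.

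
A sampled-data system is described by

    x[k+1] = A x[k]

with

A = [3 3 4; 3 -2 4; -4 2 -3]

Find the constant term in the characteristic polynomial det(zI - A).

Expand det(zI - A) for the 3×3 matrix.
p(z) = z^3 + 2z^2 - 10z + 35.
(Check: constant term = det(-A) = (-1)^3 det A = 35; coefficient of z^2 = -tr A = 2.)
The constant term is 35.

35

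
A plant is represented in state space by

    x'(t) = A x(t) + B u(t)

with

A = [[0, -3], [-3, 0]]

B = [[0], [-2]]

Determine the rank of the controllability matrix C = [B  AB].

AB = [[6], [0]]
Controllability matrix C = [B  AB] = [[0, 6], [-2, 0]]
det(C) = 0·0 - 6·(-2) = 0 - (-12) = 12 ≠ 0, so rank(C) = 2.
rank(C) = 2 = n, so the pair (A, B) is completely controllable.

2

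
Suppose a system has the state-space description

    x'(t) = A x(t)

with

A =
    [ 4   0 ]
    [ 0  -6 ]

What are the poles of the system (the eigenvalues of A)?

det(sI - A) = s^2 - (tr A)s + det A, with tr A = 4 + (-6) = -2 and det A = 4·(-6) - 0·0 = -24 - 0 = -24.
So p(s) = det(sI - A) = s^2 + 2s - 24.
Factor s^2 + 2s - 24: two numbers with sum -2 and product -24 are 4 and -6, so s^2 + 2s - 24 = (s - 4)(s + 6).
Hence p(s) = (s - 4) (s + 6), with roots -6, 4.
At least one eigenvalue has non-negative real part, so the system is not asymptotically stable.

-6, 4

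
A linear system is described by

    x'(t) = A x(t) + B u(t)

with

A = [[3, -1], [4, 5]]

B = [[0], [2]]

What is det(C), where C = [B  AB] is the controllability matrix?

4

AB = [[-2], [10]]
Controllability matrix C = [B  AB] = [[0, -2], [2, 10]]
det(C) = 0·10 - (-2)·2 = 0 - (-4) = 4
Since det(C) ≠ 0, rank(C) = 2 and the system is completely controllable.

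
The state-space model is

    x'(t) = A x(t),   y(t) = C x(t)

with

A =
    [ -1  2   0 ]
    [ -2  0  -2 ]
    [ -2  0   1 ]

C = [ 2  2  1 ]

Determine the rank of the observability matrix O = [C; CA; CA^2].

3

CA = [[-8, 4, -3]]
CA^2 = [[6, -16, -11]]
Observability matrix O = [C; CA; CA^2] = [[2, 2, 1], [-8, 4, -3], [6, -16, -11]]
det(O) = 2·(4·(-11) - (-3)·(-16)) - 2·((-8)·(-11) - (-3)·6) + 1·((-8)·(-16) - 4·6) = 2·(-92) - 2·106 + 1·104 = -292 ≠ 0, so rank(O) = 3.
rank(O) = 3 = n, so the pair (A, C) is completely observable.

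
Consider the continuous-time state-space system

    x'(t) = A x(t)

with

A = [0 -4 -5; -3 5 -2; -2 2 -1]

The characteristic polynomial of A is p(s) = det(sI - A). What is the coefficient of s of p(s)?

-23

Expand det(sI - A) for the 3×3 matrix.
p(s) = s^3 - 4s^2 - 23s + 24.
(Check: constant term = det(-A) = (-1)^3 det A = 24; coefficient of s^2 = -tr A = -4.)
The coefficient of s is -23.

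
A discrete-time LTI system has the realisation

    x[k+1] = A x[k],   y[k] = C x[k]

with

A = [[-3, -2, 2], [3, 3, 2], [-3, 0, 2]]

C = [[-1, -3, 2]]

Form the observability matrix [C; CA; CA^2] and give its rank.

CA = [[-12, -7, -4]]
CA^2 = [[27, 3, -46]]
Observability matrix O = [C; CA; CA^2] = [[-1, -3, 2], [-12, -7, -4], [27, 3, -46]]
det(O) = (-1)·((-7)·(-46) - (-4)·3) - (-3)·((-12)·(-46) - (-4)·27) + 2·((-12)·3 - (-7)·27) = (-1)·334 - (-3)·660 + 2·153 = 1952 ≠ 0, so rank(O) = 3.
rank(O) = 3 = n, so the pair (A, C) is completely observable.

3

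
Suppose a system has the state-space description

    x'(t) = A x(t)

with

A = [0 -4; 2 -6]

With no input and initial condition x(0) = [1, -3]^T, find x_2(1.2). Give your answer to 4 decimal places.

det(sI - A) = s^2 - (tr A)s + det A, with tr A = 0 + (-6) = -6 and det A = 0·(-6) - (-4)·2 = 0 - (-8) = 8.
So p(s) = det(sI - A) = s^2 + 6s + 8.
Factor s^2 + 6s + 8: two numbers with sum -6 and product 8 are -2 and -4, so s^2 + 6s + 8 = (s + 2)(s + 4).
Hence p(s) = (s + 2) (s + 4), with roots -4, -2.
The eigenvalues -4, -2 are distinct and real, so A is diagonalisable and x(t) = e^{At} x(0) = V diag(e^{λ_i t}) V^{-1} x(0), where the columns of V are the eigenvectors.
λ = -4: A - (-4)I = [[4, -4], [2, -2]]. Row 1 gives 4·v1 + (-4)·v2 = 0, so take v_1 = [1, 1]^T.
λ = -2: A - (-2)I = [[2, -4], [2, -4]]. Row 1 gives 2·v1 + (-4)·v2 = 0, so take v_2 = [-2, -1]^T.
V = [v_1 v_2] = [[1, -2], [1, -1]] has det V = 1, so V^{-1} = adj(V)/det V = [[-1, 2], [-1, 1]].
Modal coordinates z(0) = V^{-1} x(0): (-1)·1 + 2·(-3) = -7; (-1)·1 + 1·(-3) = -4; so z(0) = [-7, -4]^T.
x_2(t) = Σ_i (v_i)_2 · z_i(0) · e^{λ_i t} (row 2 of V times the modal terms).
x_2(1.2) = 1·(-7)·e^{-4·1.2} + (-1)·(-4)·e^{-2·1.2} = (-7)·0.008230 + 4·0.090718 = 0.3053.

0.3053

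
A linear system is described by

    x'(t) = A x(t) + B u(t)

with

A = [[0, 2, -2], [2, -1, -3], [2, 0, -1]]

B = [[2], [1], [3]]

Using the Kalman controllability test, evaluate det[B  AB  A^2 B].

-124

AB = [[-4], [-6], [1]]
A^2B = [[-14], [-5], [-9]]
Controllability matrix C = [B  AB  A^2B] = [[2, -4, -14], [1, -6, -5], [3, 1, -9]]
Expanding along the first row, det(C) = 2·((-6)·(-9) - (-5)·1) - (-4)·(1·(-9) - (-5)·3) + (-14)·(1·1 - (-6)·3) = 2·59 - (-4)·6 + (-14)·19 = -124
Since det(C) ≠ 0, rank(C) = 3 and the system is completely controllable.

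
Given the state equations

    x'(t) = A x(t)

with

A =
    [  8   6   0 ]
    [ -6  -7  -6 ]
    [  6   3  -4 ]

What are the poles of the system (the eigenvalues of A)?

-4, -1, 2

det(sI - A) = s^3 - (tr A)s^2 + (M11 + M22 + M33)s - det A, where Mii is the 2×2 principal minor of A obtained by deleting row i and column i.
tr A = 8 + (-7) + (-4) = -3; M11 = (-7)·(-4) - (-6)·3 = 28 - (-18) = 46; M22 = 8·(-4) - 0·6 = -32 - 0 = -32; M33 = 8·(-7) - 6·(-6) = -56 - (-36) = -20; sum of minors = -6.
det A = 8·((-7)·(-4) - (-6)·3) - 6·((-6)·(-4) - (-6)·6) + 0·((-6)·3 - (-7)·6) = 8·46 - 6·60 + 0·24 = 8.
So p(s) = det(sI - A) = s^3 + 3s^2 - 6s - 8.
Rational-root test: any integer root divides -8. Testing small divisors, s = -1 works: p(-1) = -1 + 3 + 6 + (-8) = 0, so (s + 1) is a factor.
Dividing, p(s) = (s + 1)(s^2 + 2s - 8).
Factor s^2 + 2s - 8: two numbers with sum -2 and product -8 are 2 and -4, so s^2 + 2s - 8 = (s - 2)(s + 4).
Hence p(s) = (s - 2) (s + 1) (s + 4), with roots -4, -1, 2.
At least one eigenvalue has non-negative real part, so the system is not asymptotically stable.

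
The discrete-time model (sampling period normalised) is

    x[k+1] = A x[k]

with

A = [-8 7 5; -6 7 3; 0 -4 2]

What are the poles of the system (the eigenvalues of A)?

-2, 1, 2

det(zI - A) = z^3 - (tr A)z^2 + (M11 + M22 + M33)z - det A, where Mii is the 2×2 principal minor of A obtained by deleting row i and column i.
tr A = (-8) + 7 + 2 = 1; M11 = 7·2 - 3·(-4) = 14 - (-12) = 26; M22 = (-8)·2 - 5·0 = -16 - 0 = -16; M33 = (-8)·7 - 7·(-6) = -56 - (-42) = -14; sum of minors = -4.
det A = (-8)·(7·2 - 3·(-4)) - 7·((-6)·2 - 3·0) + 5·((-6)·(-4) - 7·0) = (-8)·26 - 7·(-12) + 5·24 = -4.
So p(z) = det(zI - A) = z^3 - z^2 - 4z + 4.
Rational-root test: any integer root divides 4. Testing small divisors, z = 1 works: p(1) = 1 + (-1) + (-4) + 4 = 0, so (z - 1) is a factor.
Dividing, p(z) = (z - 1)(z^2 - 4).
Factor z^2 - 4: two numbers with sum 0 and product -4 are 2 and -2, so z^2 - 4 = (z - 2)(z + 2).
Hence p(z) = (z - 2) (z - 1) (z + 2), with roots -2, 1, 2.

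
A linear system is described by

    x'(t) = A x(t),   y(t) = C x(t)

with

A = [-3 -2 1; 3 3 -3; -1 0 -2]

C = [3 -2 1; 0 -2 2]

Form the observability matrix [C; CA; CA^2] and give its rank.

3

CA = [[-16, -12, 7], [-8, -6, 2]]
CA^2 = [[5, -4, 6], [4, -2, 6]]
Observability matrix O = [C; CA; CA^2] = [[3, -2, 1], [0, -2, 2], [-16, -12, 7], [-8, -6, 2], [5, -4, 6], [4, -2, 6]]
Take the 3×3 submatrix of O formed by rows 1, 2, 3: [[3, -2, 1], [0, -2, 2], [-16, -12, 7]]. Its determinant is 3·((-2)·7 - 2·(-12)) - (-2)·(0·7 - 2·(-16)) + 1·(0·(-12) - (-2)·(-16)) = 3·10 - (-2)·32 + 1·(-32) = 62 ≠ 0.
So rank(O) ≥ 3; since O has 3 columns, rank(O) = 3.
rank(O) = 3 = n, so the pair (A, C) is completely observable.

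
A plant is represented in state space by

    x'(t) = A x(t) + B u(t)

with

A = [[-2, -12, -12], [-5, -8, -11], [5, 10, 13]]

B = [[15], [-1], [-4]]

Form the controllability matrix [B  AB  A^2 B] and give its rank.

2

AB = [[30], [-23], [13]]
A^2B = [[60], [-109], [89]]
Controllability matrix C = [B  AB  A^2B] = [[15, 30, 60], [-1, -23, -109], [-4, 13, 89]]
The rows r1, r2, r3 of C are linearly dependent: r1 + 3·r2 + 3·r3 = 0 (check each entry), so rank(C) ≤ 2.
The 2×2 minor from rows 1, 2, columns 1, 2 is 15·(-23) - 30·(-1) = -345 - (-30) = -315 ≠ 0, so rank(C) = 2.
rank(C) = 2 < n = 3, so the pair (A, B) is not completely controllable.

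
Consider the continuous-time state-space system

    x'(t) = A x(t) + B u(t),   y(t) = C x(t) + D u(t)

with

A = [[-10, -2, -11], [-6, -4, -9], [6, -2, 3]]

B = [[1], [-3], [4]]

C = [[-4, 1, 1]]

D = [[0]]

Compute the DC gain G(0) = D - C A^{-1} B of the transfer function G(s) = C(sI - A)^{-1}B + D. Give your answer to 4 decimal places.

36.5000

G(0) = C(-A)^{-1}B + D = -C A^{-1} B + D.
det A = -24, so A^{-1} = (1/-24)·adj(A) = [[5/4, -7/6, 13/12], [3/2, -3/2, 1], [-3/2, 4/3, -7/6]]
A^{-1} B = [109/12, 10, -61/6]^T
C A^{-1} B = -73/2
G(0) = D - C A^{-1} B = 0 - (-73/2) = 73/2 ≈ 36.5000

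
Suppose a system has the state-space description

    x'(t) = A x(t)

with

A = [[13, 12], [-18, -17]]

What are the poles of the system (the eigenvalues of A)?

-5, 1

det(sI - A) = s^2 - (tr A)s + det A, with tr A = 13 + (-17) = -4 and det A = 13·(-17) - 12·(-18) = -221 - (-216) = -5.
So p(s) = det(sI - A) = s^2 + 4s - 5.
Factor s^2 + 4s - 5: two numbers with sum -4 and product -5 are 1 and -5, so s^2 + 4s - 5 = (s - 1)(s + 5).
Hence p(s) = (s - 1) (s + 5), with roots -5, 1.
At least one eigenvalue has non-negative real part, so the system is not asymptotically stable.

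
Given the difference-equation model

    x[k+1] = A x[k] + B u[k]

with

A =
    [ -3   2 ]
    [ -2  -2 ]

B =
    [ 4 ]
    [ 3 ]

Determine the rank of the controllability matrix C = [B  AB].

AB = [[-6], [-14]]
Controllability matrix C = [B  AB] = [[4, -6], [3, -14]]
det(C) = 4·(-14) - (-6)·3 = -56 - (-18) = -38 ≠ 0, so rank(C) = 2.
rank(C) = 2 = n, so the pair (A, B) is completely controllable.

2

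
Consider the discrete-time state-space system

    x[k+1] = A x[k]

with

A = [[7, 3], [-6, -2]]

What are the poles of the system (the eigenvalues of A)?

det(zI - A) = z^2 - (tr A)z + det A, with tr A = 7 + (-2) = 5 and det A = 7·(-2) - 3·(-6) = -14 - (-18) = 4.
So p(z) = det(zI - A) = z^2 - 5z + 4.
Factor z^2 - 5z + 4: two numbers with sum 5 and product 4 are 4 and 1, so z^2 - 5z + 4 = (z - 4)(z - 1).
Hence p(z) = (z - 4) (z - 1), with roots 1, 4.

1, 4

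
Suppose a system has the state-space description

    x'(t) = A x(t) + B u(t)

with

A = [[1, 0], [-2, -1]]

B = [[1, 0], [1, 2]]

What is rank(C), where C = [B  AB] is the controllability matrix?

AB = [[1, 0], [-3, -2]]
Controllability matrix C = [B  AB] = [[1, 0, 1, 0], [1, 2, -3, -2]]
Take the 2×2 submatrix of C formed by columns 1, 2: [[1, 0], [1, 2]]. Its determinant is 1·2 - 0·1 = 2 - 0 = 2 ≠ 0.
So rank(C) ≥ 2; since C has 2 rows, rank(C) = 2.
rank(C) = 2 = n, so the pair (A, B) is completely controllable.

2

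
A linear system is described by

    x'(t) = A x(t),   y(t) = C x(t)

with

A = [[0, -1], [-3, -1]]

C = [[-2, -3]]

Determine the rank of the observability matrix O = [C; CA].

2

CA = [[9, 5]]
Observability matrix O = [C; CA] = [[-2, -3], [9, 5]]
det(O) = (-2)·5 - (-3)·9 = -10 - (-27) = 17 ≠ 0, so rank(O) = 2.
rank(O) = 2 = n, so the pair (A, C) is completely observable.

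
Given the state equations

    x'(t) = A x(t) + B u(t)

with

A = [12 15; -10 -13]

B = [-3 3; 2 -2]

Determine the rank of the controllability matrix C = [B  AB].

1

AB = [[-6, 6], [4, -4]]
Controllability matrix C = [B  AB] = [[-3, 3, -6, 6], [2, -2, 4, -4]]
Every column of C is a scalar multiple of column 1 = [-3, 2] (multipliers 1, -1, 2, -2), so the columns span a one-dimensional space.
C ≠ 0, hence rank(C) = 1.
rank(C) = 1 < n = 2, so the pair (A, B) is not completely controllable.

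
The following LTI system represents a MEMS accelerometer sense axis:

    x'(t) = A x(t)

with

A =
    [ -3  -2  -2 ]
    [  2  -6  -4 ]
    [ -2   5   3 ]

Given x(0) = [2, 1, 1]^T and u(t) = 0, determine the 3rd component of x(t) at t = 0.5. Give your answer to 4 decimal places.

det(sI - A) = s^3 - (tr A)s^2 + (M11 + M22 + M33)s - det A, where Mii is the 2×2 principal minor of A obtained by deleting row i and column i.
tr A = (-3) + (-6) + 3 = -6; M11 = (-6)·3 - (-4)·5 = -18 - (-20) = 2; M22 = (-3)·3 - (-2)·(-2) = -9 - 4 = -13; M33 = (-3)·(-6) - (-2)·2 = 18 - (-4) = 22; sum of minors = 11.
det A = (-3)·((-6)·3 - (-4)·5) - (-2)·(2·3 - (-4)·(-2)) + (-2)·(2·5 - (-6)·(-2)) = (-3)·2 - (-2)·(-2) + (-2)·(-2) = -6.
So p(s) = det(sI - A) = s^3 + 6s^2 + 11s + 6.
Rational-root test: any integer root divides 6. Testing small divisors, s = -1 works: p(-1) = -1 + 6 + (-11) + 6 = 0, so (s + 1) is a factor.
Dividing, p(s) = (s + 1)(s^2 + 5s + 6).
Factor s^2 + 5s + 6: two numbers with sum -5 and product 6 are -2 and -3, so s^2 + 5s + 6 = (s + 2)(s + 3).
Hence p(s) = (s + 1) (s + 2) (s + 3), with roots -3, -2, -1.
The eigenvalues -3, -2, -1 are distinct and real, so A is diagonalisable and x(t) = e^{At} x(0) = V diag(e^{λ_i t}) V^{-1} x(0), where the columns of V are the eigenvectors.
λ = -3: A - (-3)I = [[0, -2, -2], [2, -3, -4], [-2, 5, 6]]. v must be orthogonal to every row; (row 1) × (row 2) = [2, -4, 4], so take v_1 = [1, -2, 2]^T.
λ = -2: A - (-2)I = [[-1, -2, -2], [2, -4, -4], [-2, 5, 5]]. v must be orthogonal to every row; (row 1) × (row 2) = [0, -8, 8], so take v_2 = [0, 1, -1]^T.
λ = -1: A - (-1)I = [[-2, -2, -2], [2, -5, -4], [-2, 5, 4]]. v must be orthogonal to every row; (row 1) × (row 2) = [-2, -12, 14], so take v_3 = [-1, -6, 7]^T.
V = [v_1 v_2 v_3] = [[1, 0, -1], [-2, 1, -6], [2, -1, 7]] has det V = 1, so V^{-1} = adj(V)/det V = [[1, 1, 1], [2, 9, 8], [0, 1, 1]].
Modal coordinates z(0) = V^{-1} x(0): 1·2 + 1·1 + 1·1 = 4; 2·2 + 9·1 + 8·1 = 21; 0·2 + 1·1 + 1·1 = 2; so z(0) = [4, 21, 2]^T.
x_3(t) = Σ_i (v_i)_3 · z_i(0) · e^{λ_i t} (row 3 of V times the modal terms).
x_3(0.5) = 2·4·e^{-3·0.5} + (-1)·21·e^{-2·0.5} + 7·2·e^{-1·0.5} = 8·0.223130 + (-21)·0.367879 + 14·0.606531 = 2.5510.

2.5510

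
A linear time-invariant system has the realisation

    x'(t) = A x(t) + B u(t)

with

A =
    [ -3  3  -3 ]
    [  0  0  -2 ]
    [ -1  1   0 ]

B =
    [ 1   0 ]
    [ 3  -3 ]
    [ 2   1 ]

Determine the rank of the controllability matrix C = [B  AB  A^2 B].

AB = [[0, -12], [-4, -2], [2, -3]]
A^2B = [[-18, 39], [-4, 6], [-4, 10]]
Controllability matrix C = [B  AB  A^2B] = [[1, 0, 0, -12, -18, 39], [3, -3, -4, -2, -4, 6], [2, 1, 2, -3, -4, 10]]
Take the 3×3 submatrix of C formed by columns 1, 2, 3: [[1, 0, 0], [3, -3, -4], [2, 1, 2]]. Its determinant is 1·((-3)·2 - (-4)·1) - 0·(3·2 - (-4)·2) + 0·(3·1 - (-3)·2) = 1·(-2) - 0·14 + 0·9 = -2 ≠ 0.
So rank(C) ≥ 3; since C has 3 rows, rank(C) = 3.
rank(C) = 3 = n, so the pair (A, B) is completely controllable.

3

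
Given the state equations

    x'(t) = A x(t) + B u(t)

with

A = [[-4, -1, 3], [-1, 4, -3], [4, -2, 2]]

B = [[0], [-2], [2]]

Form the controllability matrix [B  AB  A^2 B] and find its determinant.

AB = [[8], [-14], [8]]
A^2B = [[6], [-88], [76]]
Controllability matrix C = [B  AB  A^2B] = [[0, 8, 6], [-2, -14, -88], [2, 8, 76]]
Expanding along the first row, det(C) = 0·((-14)·76 - (-88)·8) - 8·((-2)·76 - (-88)·2) + 6·((-2)·8 - (-14)·2) = 0·(-360) - 8·24 + 6·12 = -120
Since det(C) ≠ 0, rank(C) = 3 and the system is completely controllable.

-120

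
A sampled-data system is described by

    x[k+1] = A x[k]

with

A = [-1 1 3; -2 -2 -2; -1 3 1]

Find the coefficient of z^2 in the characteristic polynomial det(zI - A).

2

Expand det(zI - A) for the 3×3 matrix.
p(z) = z^3 + 2z^2 + 10z + 24.
(Check: constant term = det(-A) = (-1)^3 det A = 24; coefficient of z^2 = -tr A = 2.)
The coefficient of z^2 is 2.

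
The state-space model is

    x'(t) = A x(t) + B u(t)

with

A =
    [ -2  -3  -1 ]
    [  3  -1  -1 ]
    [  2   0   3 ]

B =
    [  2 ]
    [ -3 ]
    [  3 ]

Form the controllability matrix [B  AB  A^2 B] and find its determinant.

AB = [[2], [6], [13]]
A^2B = [[-35], [-13], [43]]
Controllability matrix C = [B  AB  A^2B] = [[2, 2, -35], [-3, 6, -13], [3, 13, 43]]
Expanding along the first row, det(C) = 2·(6·43 - (-13)·13) - 2·((-3)·43 - (-13)·3) + (-35)·((-3)·13 - 6·3) = 2·427 - 2·(-90) + (-35)·(-57) = 3029
Since det(C) ≠ 0, rank(C) = 3 and the system is completely controllable.

3029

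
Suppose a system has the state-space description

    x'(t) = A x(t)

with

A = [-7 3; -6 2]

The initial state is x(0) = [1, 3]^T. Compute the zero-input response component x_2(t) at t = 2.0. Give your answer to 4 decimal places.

det(sI - A) = s^2 - (tr A)s + det A, with tr A = (-7) + 2 = -5 and det A = (-7)·2 - 3·(-6) = -14 - (-18) = 4.
So p(s) = det(sI - A) = s^2 + 5s + 4.
Factor s^2 + 5s + 4: two numbers with sum -5 and product 4 are -1 and -4, so s^2 + 5s + 4 = (s + 1)(s + 4).
Hence p(s) = (s + 1) (s + 4), with roots -4, -1.
The eigenvalues -4, -1 are distinct and real, so A is diagonalisable and x(t) = e^{At} x(0) = V diag(e^{λ_i t}) V^{-1} x(0), where the columns of V are the eigenvectors.
λ = -4: A - (-4)I = [[-3, 3], [-6, 6]]. Row 1 gives (-3)·v1 + 3·v2 = 0, so take v_1 = [-1, -1]^T.
λ = -1: A - (-1)I = [[-6, 3], [-6, 3]]. Row 1 gives (-6)·v1 + 3·v2 = 0, so take v_2 = [-1, -2]^T.
V = [v_1 v_2] = [[-1, -1], [-1, -2]] has det V = 1, so V^{-1} = adj(V)/det V = [[-2, 1], [1, -1]].
Modal coordinates z(0) = V^{-1} x(0): (-2)·1 + 1·3 = 1; 1·1 + (-1)·3 = -2; so z(0) = [1, -2]^T.
x_2(t) = Σ_i (v_i)_2 · z_i(0) · e^{λ_i t} (row 2 of V times the modal terms).
x_2(2.0) = (-1)·1·e^{-4·2.0} + (-2)·(-2)·e^{-1·2.0} = (-1)·0.000335 + 4·0.135335 = 0.5410.

0.5410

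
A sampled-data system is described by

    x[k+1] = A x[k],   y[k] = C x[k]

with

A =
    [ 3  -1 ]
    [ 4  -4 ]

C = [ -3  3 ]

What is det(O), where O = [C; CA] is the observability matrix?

18

CA = [[3, -9]]
Observability matrix O = [C; CA] = [[-3, 3], [3, -9]]
det(O) = (-3)·(-9) - 3·3 = 27 - 9 = 18
Since det(O) ≠ 0, rank(O) = 2 and the system is completely observable.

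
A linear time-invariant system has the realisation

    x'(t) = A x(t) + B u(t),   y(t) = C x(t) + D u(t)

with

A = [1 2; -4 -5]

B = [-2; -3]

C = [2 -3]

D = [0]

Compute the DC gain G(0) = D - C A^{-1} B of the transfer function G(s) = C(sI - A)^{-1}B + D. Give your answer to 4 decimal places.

-21.6667

G(0) = C(-A)^{-1}B + D = -C A^{-1} B + D.
det A = 3, so A^{-1} = (1/3)·adj(A) = [[-5/3, -2/3], [4/3, 1/3]]
A^{-1} B = [16/3, -11/3]^T
C A^{-1} B = 65/3
G(0) = D - C A^{-1} B = 0 - (65/3) = -65/3 ≈ -21.6667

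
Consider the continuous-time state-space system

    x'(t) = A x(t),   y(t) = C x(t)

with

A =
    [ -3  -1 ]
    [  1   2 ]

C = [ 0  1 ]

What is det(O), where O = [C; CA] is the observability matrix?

CA = [[1, 2]]
Observability matrix O = [C; CA] = [[0, 1], [1, 2]]
det(O) = 0·2 - 1·1 = 0 - 1 = -1
Since det(O) ≠ 0, rank(O) = 2 and the system is completely observable.

-1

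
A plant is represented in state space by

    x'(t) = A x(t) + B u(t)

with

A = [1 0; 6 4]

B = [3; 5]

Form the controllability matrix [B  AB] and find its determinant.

AB = [[3], [38]]
Controllability matrix C = [B  AB] = [[3, 3], [5, 38]]
det(C) = 3·38 - 3·5 = 114 - 15 = 99
Since det(C) ≠ 0, rank(C) = 2 and the system is completely controllable.

99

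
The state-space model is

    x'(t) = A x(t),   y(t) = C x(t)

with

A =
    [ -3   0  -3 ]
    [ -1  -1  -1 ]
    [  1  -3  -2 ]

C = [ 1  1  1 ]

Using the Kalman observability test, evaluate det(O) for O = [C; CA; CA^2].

CA = [[-3, -4, -6]]
CA^2 = [[7, 22, 25]]
Observability matrix O = [C; CA; CA^2] = [[1, 1, 1], [-3, -4, -6], [7, 22, 25]]
Expanding along the first row, det(O) = 1·((-4)·25 - (-6)·22) - 1·((-3)·25 - (-6)·7) + 1·((-3)·22 - (-4)·7) = 1·32 - 1·(-33) + 1·(-38) = 27
Since det(O) ≠ 0, rank(O) = 3 and the system is completely observable.

27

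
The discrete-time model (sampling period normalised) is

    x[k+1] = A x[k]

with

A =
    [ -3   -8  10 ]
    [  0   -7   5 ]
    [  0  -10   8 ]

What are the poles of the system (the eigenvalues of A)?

det(zI - A) = z^3 - (tr A)z^2 + (M11 + M22 + M33)z - det A, where Mii is the 2×2 principal minor of A obtained by deleting row i and column i.
tr A = (-3) + (-7) + 8 = -2; M11 = (-7)·8 - 5·(-10) = -56 - (-50) = -6; M22 = (-3)·8 - 10·0 = -24 - 0 = -24; M33 = (-3)·(-7) - (-8)·0 = 21 - 0 = 21; sum of minors = -9.
det A = (-3)·((-7)·8 - 5·(-10)) - (-8)·(0·8 - 5·0) + 10·(0·(-10) - (-7)·0) = (-3)·(-6) - (-8)·0 + 10·0 = 18.
So p(z) = det(zI - A) = z^3 + 2z^2 - 9z - 18.
Rational-root test: any integer root divides -18. Testing small divisors, z = -2 works: p(-2) = -8 + 8 + 18 + (-18) = 0, so (z + 2) is a factor.
Dividing, p(z) = (z + 2)(z^2 - 9).
Factor z^2 - 9: two numbers with sum 0 and product -9 are 3 and -3, so z^2 - 9 = (z - 3)(z + 3).
Hence p(z) = (z - 3) (z + 2) (z + 3), with roots -3, -2, 3.

-3, -2, 3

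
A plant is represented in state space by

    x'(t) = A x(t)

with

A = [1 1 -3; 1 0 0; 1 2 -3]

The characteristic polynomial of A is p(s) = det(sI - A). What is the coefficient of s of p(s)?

-1

Expand det(sI - A) for the 3×3 matrix.
p(s) = s^3 + 2s^2 - s + 3.
(Check: constant term = det(-A) = (-1)^3 det A = 3; coefficient of s^2 = -tr A = 2.)
The coefficient of s is -1.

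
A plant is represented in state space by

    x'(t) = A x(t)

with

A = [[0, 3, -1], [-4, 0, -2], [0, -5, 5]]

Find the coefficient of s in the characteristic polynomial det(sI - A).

Expand det(sI - A) for the 3×3 matrix.
p(s) = s^3 - 5s^2 + 2s - 40.
(Check: constant term = det(-A) = (-1)^3 det A = -40; coefficient of s^2 = -tr A = -5.)
The coefficient of s is 2.

2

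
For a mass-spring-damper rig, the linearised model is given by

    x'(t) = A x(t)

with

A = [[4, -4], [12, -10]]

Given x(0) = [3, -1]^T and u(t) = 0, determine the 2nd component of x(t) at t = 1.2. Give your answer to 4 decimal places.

det(sI - A) = s^2 - (tr A)s + det A, with tr A = 4 + (-10) = -6 and det A = 4·(-10) - (-4)·12 = -40 - (-48) = 8.
So p(s) = det(sI - A) = s^2 + 6s + 8.
Factor s^2 + 6s + 8: two numbers with sum -6 and product 8 are -2 and -4, so s^2 + 6s + 8 = (s + 2)(s + 4).
Hence p(s) = (s + 2) (s + 4), with roots -4, -2.
The eigenvalues -4, -2 are distinct and real, so A is diagonalisable and x(t) = e^{At} x(0) = V diag(e^{λ_i t}) V^{-1} x(0), where the columns of V are the eigenvectors.
λ = -4: A - (-4)I = [[8, -4], [12, -6]]. Row 1 gives 8·v1 + (-4)·v2 = 0, so take v_1 = [-1, -2]^T.
λ = -2: A - (-2)I = [[6, -4], [12, -8]]. Row 1 gives 6·v1 + (-4)·v2 = 0, so take v_2 = [2, 3]^T.
V = [v_1 v_2] = [[-1, 2], [-2, 3]] has det V = 1, so V^{-1} = adj(V)/det V = [[3, -2], [2, -1]].
Modal coordinates z(0) = V^{-1} x(0): 3·3 + (-2)·(-1) = 11; 2·3 + (-1)·(-1) = 7; so z(0) = [11, 7]^T.
x_2(t) = Σ_i (v_i)_2 · z_i(0) · e^{λ_i t} (row 2 of V times the modal terms).
x_2(1.2) = (-2)·11·e^{-4·1.2} + 3·7·e^{-2·1.2} = (-22)·0.008230 + 21·0.090718 = 1.7240.

1.7240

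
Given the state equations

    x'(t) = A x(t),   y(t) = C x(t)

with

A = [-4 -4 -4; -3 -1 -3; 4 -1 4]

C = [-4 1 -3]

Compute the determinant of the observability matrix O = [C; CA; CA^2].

949

CA = [[1, 18, 1]]
CA^2 = [[-54, -23, -54]]
Observability matrix O = [C; CA; CA^2] = [[-4, 1, -3], [1, 18, 1], [-54, -23, -54]]
Expanding along the first row, det(O) = (-4)·(18·(-54) - 1·(-23)) - 1·(1·(-54) - 1·(-54)) + (-3)·(1·(-23) - 18·(-54)) = (-4)·(-949) - 1·0 + (-3)·949 = 949
Since det(O) ≠ 0, rank(O) = 3 and the system is completely observable.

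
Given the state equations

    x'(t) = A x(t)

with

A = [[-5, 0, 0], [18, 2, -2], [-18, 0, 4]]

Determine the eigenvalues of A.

-5, 2, 4

det(sI - A) = s^3 - (tr A)s^2 + (M11 + M22 + M33)s - det A, where Mii is the 2×2 principal minor of A obtained by deleting row i and column i.
tr A = (-5) + 2 + 4 = 1; M11 = 2·4 - (-2)·0 = 8 - 0 = 8; M22 = (-5)·4 - 0·(-18) = -20 - 0 = -20; M33 = (-5)·2 - 0·18 = -10 - 0 = -10; sum of minors = -22.
det A = (-5)·(2·4 - (-2)·0) - 0·(18·4 - (-2)·(-18)) + 0·(18·0 - 2·(-18)) = (-5)·8 - 0·36 + 0·36 = -40.
So p(s) = det(sI - A) = s^3 - s^2 - 22s + 40.
Rational-root test: any integer root divides 40. Testing small divisors, s = 2 works: p(2) = 8 + (-4) + (-44) + 40 = 0, so (s - 2) is a factor.
Dividing, p(s) = (s - 2)(s^2 + s - 20).
Factor s^2 + s - 20: two numbers with sum -1 and product -20 are 4 and -5, so s^2 + s - 20 = (s - 4)(s + 5).
Hence p(s) = (s - 4) (s - 2) (s + 5), with roots -5, 2, 4.
At least one eigenvalue has non-negative real part, so the system is not asymptotically stable.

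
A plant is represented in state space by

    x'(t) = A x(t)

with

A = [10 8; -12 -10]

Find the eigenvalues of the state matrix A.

-2, 2

det(sI - A) = s^2 - (tr A)s + det A, with tr A = 10 + (-10) = 0 and det A = 10·(-10) - 8·(-12) = -100 - (-96) = -4.
So p(s) = det(sI - A) = s^2 - 4.
Factor s^2 - 4: two numbers with sum 0 and product -4 are 2 and -2, so s^2 - 4 = (s - 2)(s + 2).
Hence p(s) = (s - 2) (s + 2), with roots -2, 2.
At least one eigenvalue has non-negative real part, so the system is not asymptotically stable.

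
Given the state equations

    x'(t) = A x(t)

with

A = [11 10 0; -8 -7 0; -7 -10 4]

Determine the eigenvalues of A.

1, 3, 4

det(sI - A) = s^3 - (tr A)s^2 + (M11 + M22 + M33)s - det A, where Mii is the 2×2 principal minor of A obtained by deleting row i and column i.
tr A = 11 + (-7) + 4 = 8; M11 = (-7)·4 - 0·(-10) = -28 - 0 = -28; M22 = 11·4 - 0·(-7) = 44 - 0 = 44; M33 = 11·(-7) - 10·(-8) = -77 - (-80) = 3; sum of minors = 19.
det A = 11·((-7)·4 - 0·(-10)) - 10·((-8)·4 - 0·(-7)) + 0·((-8)·(-10) - (-7)·(-7)) = 11·(-28) - 10·(-32) + 0·31 = 12.
So p(s) = det(sI - A) = s^3 - 8s^2 + 19s - 12.
Rational-root test: any integer root divides -12. Testing small divisors, s = 1 works: p(1) = 1 + (-8) + 19 + (-12) = 0, so (s - 1) is a factor.
Dividing, p(s) = (s - 1)(s^2 - 7s + 12).
Factor s^2 - 7s + 12: two numbers with sum 7 and product 12 are 4 and 3, so s^2 - 7s + 12 = (s - 4)(s - 3).
Hence p(s) = (s - 4) (s - 3) (s - 1), with roots 1, 3, 4.
At least one eigenvalue has non-negative real part, so the system is not asymptotically stable.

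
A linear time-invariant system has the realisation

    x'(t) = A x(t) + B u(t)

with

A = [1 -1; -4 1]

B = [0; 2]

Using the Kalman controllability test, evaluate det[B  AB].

AB = [[-2], [2]]
Controllability matrix C = [B  AB] = [[0, -2], [2, 2]]
det(C) = 0·2 - (-2)·2 = 0 - (-4) = 4
Since det(C) ≠ 0, rank(C) = 2 and the system is completely controllable.

4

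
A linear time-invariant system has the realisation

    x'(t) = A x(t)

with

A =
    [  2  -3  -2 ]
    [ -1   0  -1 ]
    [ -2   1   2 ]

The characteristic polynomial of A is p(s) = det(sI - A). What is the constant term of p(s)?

Expand det(sI - A) for the 3×3 matrix.
p(s) = s^3 - 4s^2 - 2s + 8.
(Check: constant term = det(-A) = (-1)^3 det A = 8; coefficient of s^2 = -tr A = -4.)
The constant term is 8.

8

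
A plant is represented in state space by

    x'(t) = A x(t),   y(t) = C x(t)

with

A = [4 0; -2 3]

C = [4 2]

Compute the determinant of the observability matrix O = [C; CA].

CA = [[12, 6]]
Observability matrix O = [C; CA] = [[4, 2], [12, 6]]
det(O) = 4·6 - 2·12 = 24 - 24 = 0
Since det(O) = 0, rank(O) < 2 and the system is not completely observable.

0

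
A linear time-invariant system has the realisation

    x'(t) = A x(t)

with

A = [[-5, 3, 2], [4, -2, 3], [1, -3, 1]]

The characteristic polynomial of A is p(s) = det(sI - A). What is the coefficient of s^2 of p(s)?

6

Expand det(sI - A) for the 3×3 matrix.
p(s) = s^3 + 6s^2 - 2s + 58.
(Check: constant term = det(-A) = (-1)^3 det A = 58; coefficient of s^2 = -tr A = 6.)
The coefficient of s^2 is 6.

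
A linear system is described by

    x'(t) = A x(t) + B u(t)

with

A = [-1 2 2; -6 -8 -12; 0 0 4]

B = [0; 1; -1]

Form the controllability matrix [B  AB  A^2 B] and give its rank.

AB = [[0], [4], [-4]]
A^2B = [[0], [16], [-16]]
Controllability matrix C = [B  AB  A^2B] = [[0, 0, 0], [1, 4, 16], [-1, -4, -16]]
Every column of C is a scalar multiple of column 1 = [0, 1, -1] (multipliers 1, 4, 16), so the columns span a one-dimensional space.
C ≠ 0, hence rank(C) = 1.
rank(C) = 1 < n = 3, so the pair (A, B) is not completely controllable.

1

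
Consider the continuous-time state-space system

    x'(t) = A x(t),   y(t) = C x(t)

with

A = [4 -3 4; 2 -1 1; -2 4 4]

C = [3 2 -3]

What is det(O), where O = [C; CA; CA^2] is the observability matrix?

CA = [[22, -23, 2]]
CA^2 = [[38, -35, 73]]
Observability matrix O = [C; CA; CA^2] = [[3, 2, -3], [22, -23, 2], [38, -35, 73]]
Expanding along the first row, det(O) = 3·((-23)·73 - 2·(-35)) - 2·(22·73 - 2·38) + (-3)·(22·(-35) - (-23)·38) = 3·(-1609) - 2·1530 + (-3)·104 = -8199
Since det(O) ≠ 0, rank(O) = 3 and the system is completely observable.

-8199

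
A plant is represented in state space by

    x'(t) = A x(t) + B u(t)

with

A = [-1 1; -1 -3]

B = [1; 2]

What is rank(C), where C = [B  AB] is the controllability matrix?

AB = [[1], [-7]]
Controllability matrix C = [B  AB] = [[1, 1], [2, -7]]
det(C) = 1·(-7) - 1·2 = -7 - 2 = -9 ≠ 0, so rank(C) = 2.
rank(C) = 2 = n, so the pair (A, B) is completely controllable.

2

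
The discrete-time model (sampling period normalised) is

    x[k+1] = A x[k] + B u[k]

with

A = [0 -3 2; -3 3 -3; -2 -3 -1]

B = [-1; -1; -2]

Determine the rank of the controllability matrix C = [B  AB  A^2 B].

3

AB = [[-1], [6], [7]]
A^2B = [[-4], [0], [-23]]
Controllability matrix C = [B  AB  A^2B] = [[-1, -1, -4], [-1, 6, 0], [-2, 7, -23]]
det(C) = (-1)·(6·(-23) - 0·7) - (-1)·((-1)·(-23) - 0·(-2)) + (-4)·((-1)·7 - 6·(-2)) = (-1)·(-138) - (-1)·23 + (-4)·5 = 141 ≠ 0, so rank(C) = 3.
rank(C) = 3 = n, so the pair (A, B) is completely controllable.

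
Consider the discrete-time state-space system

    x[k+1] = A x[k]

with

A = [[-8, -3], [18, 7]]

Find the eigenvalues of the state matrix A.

det(zI - A) = z^2 - (tr A)z + det A, with tr A = (-8) + 7 = -1 and det A = (-8)·7 - (-3)·18 = -56 - (-54) = -2.
So p(z) = det(zI - A) = z^2 + z - 2.
Factor z^2 + z - 2: two numbers with sum -1 and product -2 are 1 and -2, so z^2 + z - 2 = (z - 1)(z + 2).
Hence p(z) = (z - 1) (z + 2), with roots -2, 1.

-2, 1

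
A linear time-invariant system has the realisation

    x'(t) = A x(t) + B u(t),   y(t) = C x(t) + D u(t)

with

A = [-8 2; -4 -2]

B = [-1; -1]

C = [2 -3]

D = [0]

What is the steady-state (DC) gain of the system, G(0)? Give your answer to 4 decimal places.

G(0) = C(-A)^{-1}B + D = -C A^{-1} B + D.
det A = 24, so A^{-1} = (1/24)·adj(A) = [[-1/12, -1/12], [1/6, -1/3]]
A^{-1} B = [1/6, 1/6]^T
C A^{-1} B = -1/6
G(0) = D - C A^{-1} B = 0 - (-1/6) = 1/6 ≈ 0.1667

0.1667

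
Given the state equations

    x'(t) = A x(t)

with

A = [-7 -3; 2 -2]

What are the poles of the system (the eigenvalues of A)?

det(sI - A) = s^2 - (tr A)s + det A, with tr A = (-7) + (-2) = -9 and det A = (-7)·(-2) - (-3)·2 = 14 - (-6) = 20.
So p(s) = det(sI - A) = s^2 + 9s + 20.
Factor s^2 + 9s + 20: two numbers with sum -9 and product 20 are -4 and -5, so s^2 + 9s + 20 = (s + 4)(s + 5).
Hence p(s) = (s + 4) (s + 5), with roots -5, -4.
All eigenvalues have negative real part, so the system is asymptotically stable.

-5, -4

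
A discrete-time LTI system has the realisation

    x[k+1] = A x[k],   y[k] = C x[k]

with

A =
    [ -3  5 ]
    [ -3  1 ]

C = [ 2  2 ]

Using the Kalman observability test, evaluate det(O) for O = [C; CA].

CA = [[-12, 12]]
Observability matrix O = [C; CA] = [[2, 2], [-12, 12]]
det(O) = 2·12 - 2·(-12) = 24 - (-24) = 48
Since det(O) ≠ 0, rank(O) = 2 and the system is completely observable.

48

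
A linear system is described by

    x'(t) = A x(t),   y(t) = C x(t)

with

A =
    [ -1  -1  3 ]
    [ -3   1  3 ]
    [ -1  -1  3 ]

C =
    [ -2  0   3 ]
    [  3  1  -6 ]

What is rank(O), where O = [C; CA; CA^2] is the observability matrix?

2

CA = [[-1, -1, 3], [0, 4, -6]]
CA^2 = [[1, -3, 3], [-6, 10, -6]]
Observability matrix O = [C; CA; CA^2] = [[-2, 0, 3], [3, 1, -6], [-1, -1, 3], [0, 4, -6], [1, -3, 3], [-6, 10, -6]]
The columns c1, c2, c3 of O are linearly dependent: 3·c1 + 3·c2 + 2·c3 = 0 (check each entry), so rank(O) ≤ 2.
The 2×2 minor from rows 1, 2, columns 1, 2 is (-2)·1 - 0·3 = -2 - 0 = -2 ≠ 0, so rank(O) = 2.
rank(O) = 2 < n = 3, so the pair (A, C) is not completely observable.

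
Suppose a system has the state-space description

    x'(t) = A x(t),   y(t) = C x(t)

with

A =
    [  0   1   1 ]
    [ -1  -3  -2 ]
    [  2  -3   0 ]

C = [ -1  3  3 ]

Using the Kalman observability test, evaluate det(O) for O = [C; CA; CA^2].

CA = [[3, -19, -7]]
CA^2 = [[5, 81, 41]]
Observability matrix O = [C; CA; CA^2] = [[-1, 3, 3], [3, -19, -7], [5, 81, 41]]
Expanding along the first row, det(O) = (-1)·((-19)·41 - (-7)·81) - 3·(3·41 - (-7)·5) + 3·(3·81 - (-19)·5) = (-1)·(-212) - 3·158 + 3·338 = 752
Since det(O) ≠ 0, rank(O) = 3 and the system is completely observable.

752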